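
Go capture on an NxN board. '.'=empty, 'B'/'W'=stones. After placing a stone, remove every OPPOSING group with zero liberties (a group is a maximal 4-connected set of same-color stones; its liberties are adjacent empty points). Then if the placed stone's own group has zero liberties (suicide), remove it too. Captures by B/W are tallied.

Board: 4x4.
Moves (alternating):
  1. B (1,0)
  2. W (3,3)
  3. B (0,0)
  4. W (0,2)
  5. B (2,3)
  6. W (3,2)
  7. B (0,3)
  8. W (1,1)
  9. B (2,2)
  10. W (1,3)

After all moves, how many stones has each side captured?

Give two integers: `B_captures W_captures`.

Answer: 0 1

Derivation:
Move 1: B@(1,0) -> caps B=0 W=0
Move 2: W@(3,3) -> caps B=0 W=0
Move 3: B@(0,0) -> caps B=0 W=0
Move 4: W@(0,2) -> caps B=0 W=0
Move 5: B@(2,3) -> caps B=0 W=0
Move 6: W@(3,2) -> caps B=0 W=0
Move 7: B@(0,3) -> caps B=0 W=0
Move 8: W@(1,1) -> caps B=0 W=0
Move 9: B@(2,2) -> caps B=0 W=0
Move 10: W@(1,3) -> caps B=0 W=1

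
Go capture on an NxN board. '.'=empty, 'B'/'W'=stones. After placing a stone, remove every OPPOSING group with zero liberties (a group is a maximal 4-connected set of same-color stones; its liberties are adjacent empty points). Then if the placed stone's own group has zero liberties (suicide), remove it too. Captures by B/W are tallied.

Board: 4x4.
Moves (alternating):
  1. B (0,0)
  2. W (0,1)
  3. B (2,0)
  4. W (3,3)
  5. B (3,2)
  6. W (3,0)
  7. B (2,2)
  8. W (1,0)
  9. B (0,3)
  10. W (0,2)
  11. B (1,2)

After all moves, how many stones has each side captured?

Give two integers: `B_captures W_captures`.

Move 1: B@(0,0) -> caps B=0 W=0
Move 2: W@(0,1) -> caps B=0 W=0
Move 3: B@(2,0) -> caps B=0 W=0
Move 4: W@(3,3) -> caps B=0 W=0
Move 5: B@(3,2) -> caps B=0 W=0
Move 6: W@(3,0) -> caps B=0 W=0
Move 7: B@(2,2) -> caps B=0 W=0
Move 8: W@(1,0) -> caps B=0 W=1
Move 9: B@(0,3) -> caps B=0 W=1
Move 10: W@(0,2) -> caps B=0 W=1
Move 11: B@(1,2) -> caps B=0 W=1

Answer: 0 1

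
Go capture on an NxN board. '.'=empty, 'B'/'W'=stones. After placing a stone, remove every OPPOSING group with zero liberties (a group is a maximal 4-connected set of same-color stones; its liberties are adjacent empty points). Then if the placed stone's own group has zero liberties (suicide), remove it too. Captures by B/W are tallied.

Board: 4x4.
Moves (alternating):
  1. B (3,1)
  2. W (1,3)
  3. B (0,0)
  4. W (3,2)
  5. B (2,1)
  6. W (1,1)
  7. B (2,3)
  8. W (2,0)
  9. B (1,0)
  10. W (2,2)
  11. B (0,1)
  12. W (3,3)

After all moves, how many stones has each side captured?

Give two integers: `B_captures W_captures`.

Move 1: B@(3,1) -> caps B=0 W=0
Move 2: W@(1,3) -> caps B=0 W=0
Move 3: B@(0,0) -> caps B=0 W=0
Move 4: W@(3,2) -> caps B=0 W=0
Move 5: B@(2,1) -> caps B=0 W=0
Move 6: W@(1,1) -> caps B=0 W=0
Move 7: B@(2,3) -> caps B=0 W=0
Move 8: W@(2,0) -> caps B=0 W=0
Move 9: B@(1,0) -> caps B=0 W=0
Move 10: W@(2,2) -> caps B=0 W=0
Move 11: B@(0,1) -> caps B=0 W=0
Move 12: W@(3,3) -> caps B=0 W=1

Answer: 0 1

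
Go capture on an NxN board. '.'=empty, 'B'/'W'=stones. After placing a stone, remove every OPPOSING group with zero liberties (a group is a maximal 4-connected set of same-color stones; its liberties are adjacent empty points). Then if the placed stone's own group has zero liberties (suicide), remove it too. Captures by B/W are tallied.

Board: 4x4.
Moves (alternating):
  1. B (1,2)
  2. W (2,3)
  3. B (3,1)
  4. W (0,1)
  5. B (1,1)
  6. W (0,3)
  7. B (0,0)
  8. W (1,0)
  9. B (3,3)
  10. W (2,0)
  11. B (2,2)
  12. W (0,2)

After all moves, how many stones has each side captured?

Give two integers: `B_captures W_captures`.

Answer: 0 1

Derivation:
Move 1: B@(1,2) -> caps B=0 W=0
Move 2: W@(2,3) -> caps B=0 W=0
Move 3: B@(3,1) -> caps B=0 W=0
Move 4: W@(0,1) -> caps B=0 W=0
Move 5: B@(1,1) -> caps B=0 W=0
Move 6: W@(0,3) -> caps B=0 W=0
Move 7: B@(0,0) -> caps B=0 W=0
Move 8: W@(1,0) -> caps B=0 W=1
Move 9: B@(3,3) -> caps B=0 W=1
Move 10: W@(2,0) -> caps B=0 W=1
Move 11: B@(2,2) -> caps B=0 W=1
Move 12: W@(0,2) -> caps B=0 W=1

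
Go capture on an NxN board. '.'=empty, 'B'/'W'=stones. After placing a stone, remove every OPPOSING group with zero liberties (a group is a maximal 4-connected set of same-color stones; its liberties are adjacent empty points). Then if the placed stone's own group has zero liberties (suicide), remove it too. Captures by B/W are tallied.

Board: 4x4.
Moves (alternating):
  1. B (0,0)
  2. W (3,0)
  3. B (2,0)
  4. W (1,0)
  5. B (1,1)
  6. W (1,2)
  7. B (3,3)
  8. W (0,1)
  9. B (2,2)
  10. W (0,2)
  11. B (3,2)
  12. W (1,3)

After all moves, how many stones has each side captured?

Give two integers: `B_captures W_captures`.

Move 1: B@(0,0) -> caps B=0 W=0
Move 2: W@(3,0) -> caps B=0 W=0
Move 3: B@(2,0) -> caps B=0 W=0
Move 4: W@(1,0) -> caps B=0 W=0
Move 5: B@(1,1) -> caps B=1 W=0
Move 6: W@(1,2) -> caps B=1 W=0
Move 7: B@(3,3) -> caps B=1 W=0
Move 8: W@(0,1) -> caps B=1 W=0
Move 9: B@(2,2) -> caps B=1 W=0
Move 10: W@(0,2) -> caps B=1 W=0
Move 11: B@(3,2) -> caps B=1 W=0
Move 12: W@(1,3) -> caps B=1 W=0

Answer: 1 0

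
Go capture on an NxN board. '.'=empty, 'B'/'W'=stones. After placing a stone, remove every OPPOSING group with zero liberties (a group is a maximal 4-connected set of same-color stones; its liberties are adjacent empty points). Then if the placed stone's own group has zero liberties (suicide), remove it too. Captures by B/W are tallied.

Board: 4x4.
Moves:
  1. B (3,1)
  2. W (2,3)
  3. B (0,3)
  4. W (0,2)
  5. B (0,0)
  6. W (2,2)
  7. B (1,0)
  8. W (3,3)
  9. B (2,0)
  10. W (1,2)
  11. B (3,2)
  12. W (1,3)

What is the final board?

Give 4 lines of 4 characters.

Answer: B.W.
B.WW
B.WW
.BBW

Derivation:
Move 1: B@(3,1) -> caps B=0 W=0
Move 2: W@(2,3) -> caps B=0 W=0
Move 3: B@(0,3) -> caps B=0 W=0
Move 4: W@(0,2) -> caps B=0 W=0
Move 5: B@(0,0) -> caps B=0 W=0
Move 6: W@(2,2) -> caps B=0 W=0
Move 7: B@(1,0) -> caps B=0 W=0
Move 8: W@(3,3) -> caps B=0 W=0
Move 9: B@(2,0) -> caps B=0 W=0
Move 10: W@(1,2) -> caps B=0 W=0
Move 11: B@(3,2) -> caps B=0 W=0
Move 12: W@(1,3) -> caps B=0 W=1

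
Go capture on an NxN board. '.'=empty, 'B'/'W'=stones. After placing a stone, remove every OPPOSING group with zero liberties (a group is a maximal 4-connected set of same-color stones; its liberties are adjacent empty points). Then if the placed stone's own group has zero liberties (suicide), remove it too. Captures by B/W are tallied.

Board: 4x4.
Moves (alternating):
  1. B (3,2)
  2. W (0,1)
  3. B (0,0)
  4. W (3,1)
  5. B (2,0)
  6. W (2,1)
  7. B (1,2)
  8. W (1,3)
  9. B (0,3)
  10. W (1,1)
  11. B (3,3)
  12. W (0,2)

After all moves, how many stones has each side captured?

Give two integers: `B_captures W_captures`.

Answer: 0 1

Derivation:
Move 1: B@(3,2) -> caps B=0 W=0
Move 2: W@(0,1) -> caps B=0 W=0
Move 3: B@(0,0) -> caps B=0 W=0
Move 4: W@(3,1) -> caps B=0 W=0
Move 5: B@(2,0) -> caps B=0 W=0
Move 6: W@(2,1) -> caps B=0 W=0
Move 7: B@(1,2) -> caps B=0 W=0
Move 8: W@(1,3) -> caps B=0 W=0
Move 9: B@(0,3) -> caps B=0 W=0
Move 10: W@(1,1) -> caps B=0 W=0
Move 11: B@(3,3) -> caps B=0 W=0
Move 12: W@(0,2) -> caps B=0 W=1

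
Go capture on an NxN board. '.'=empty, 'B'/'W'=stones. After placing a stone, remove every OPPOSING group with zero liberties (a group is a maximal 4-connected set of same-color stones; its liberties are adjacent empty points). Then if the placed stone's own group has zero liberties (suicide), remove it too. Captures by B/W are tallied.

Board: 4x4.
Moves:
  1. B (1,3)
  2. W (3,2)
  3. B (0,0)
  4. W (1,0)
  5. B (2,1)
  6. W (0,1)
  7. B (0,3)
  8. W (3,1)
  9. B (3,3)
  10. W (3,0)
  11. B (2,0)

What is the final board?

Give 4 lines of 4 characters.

Answer: .W.B
W..B
BB..
WWWB

Derivation:
Move 1: B@(1,3) -> caps B=0 W=0
Move 2: W@(3,2) -> caps B=0 W=0
Move 3: B@(0,0) -> caps B=0 W=0
Move 4: W@(1,0) -> caps B=0 W=0
Move 5: B@(2,1) -> caps B=0 W=0
Move 6: W@(0,1) -> caps B=0 W=1
Move 7: B@(0,3) -> caps B=0 W=1
Move 8: W@(3,1) -> caps B=0 W=1
Move 9: B@(3,3) -> caps B=0 W=1
Move 10: W@(3,0) -> caps B=0 W=1
Move 11: B@(2,0) -> caps B=0 W=1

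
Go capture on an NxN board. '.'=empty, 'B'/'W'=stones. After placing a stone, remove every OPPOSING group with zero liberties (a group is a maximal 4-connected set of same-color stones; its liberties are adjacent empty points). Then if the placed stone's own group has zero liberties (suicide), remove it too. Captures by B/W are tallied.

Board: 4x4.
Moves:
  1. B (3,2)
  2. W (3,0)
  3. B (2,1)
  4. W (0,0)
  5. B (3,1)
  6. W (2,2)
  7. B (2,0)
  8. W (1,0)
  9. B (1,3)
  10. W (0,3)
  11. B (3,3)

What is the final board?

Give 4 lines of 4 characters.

Move 1: B@(3,2) -> caps B=0 W=0
Move 2: W@(3,0) -> caps B=0 W=0
Move 3: B@(2,1) -> caps B=0 W=0
Move 4: W@(0,0) -> caps B=0 W=0
Move 5: B@(3,1) -> caps B=0 W=0
Move 6: W@(2,2) -> caps B=0 W=0
Move 7: B@(2,0) -> caps B=1 W=0
Move 8: W@(1,0) -> caps B=1 W=0
Move 9: B@(1,3) -> caps B=1 W=0
Move 10: W@(0,3) -> caps B=1 W=0
Move 11: B@(3,3) -> caps B=1 W=0

Answer: W..W
W..B
BBW.
.BBB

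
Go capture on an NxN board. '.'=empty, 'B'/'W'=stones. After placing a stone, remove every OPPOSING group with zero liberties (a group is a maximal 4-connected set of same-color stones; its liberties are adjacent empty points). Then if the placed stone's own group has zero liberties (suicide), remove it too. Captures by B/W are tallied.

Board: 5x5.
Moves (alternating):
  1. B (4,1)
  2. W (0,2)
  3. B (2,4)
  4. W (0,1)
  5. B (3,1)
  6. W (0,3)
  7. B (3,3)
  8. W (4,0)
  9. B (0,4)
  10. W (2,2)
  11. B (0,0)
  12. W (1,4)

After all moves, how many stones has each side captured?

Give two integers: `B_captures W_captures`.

Move 1: B@(4,1) -> caps B=0 W=0
Move 2: W@(0,2) -> caps B=0 W=0
Move 3: B@(2,4) -> caps B=0 W=0
Move 4: W@(0,1) -> caps B=0 W=0
Move 5: B@(3,1) -> caps B=0 W=0
Move 6: W@(0,3) -> caps B=0 W=0
Move 7: B@(3,3) -> caps B=0 W=0
Move 8: W@(4,0) -> caps B=0 W=0
Move 9: B@(0,4) -> caps B=0 W=0
Move 10: W@(2,2) -> caps B=0 W=0
Move 11: B@(0,0) -> caps B=0 W=0
Move 12: W@(1,4) -> caps B=0 W=1

Answer: 0 1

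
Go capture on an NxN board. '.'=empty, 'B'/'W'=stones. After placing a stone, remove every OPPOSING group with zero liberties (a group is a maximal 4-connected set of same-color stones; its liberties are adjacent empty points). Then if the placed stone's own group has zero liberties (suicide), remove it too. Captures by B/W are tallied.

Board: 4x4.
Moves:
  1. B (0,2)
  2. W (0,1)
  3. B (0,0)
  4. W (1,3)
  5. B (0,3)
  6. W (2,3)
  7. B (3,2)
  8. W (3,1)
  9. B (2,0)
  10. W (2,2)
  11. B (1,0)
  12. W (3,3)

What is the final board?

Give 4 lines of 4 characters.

Answer: BWBB
B..W
B.WW
.W.W

Derivation:
Move 1: B@(0,2) -> caps B=0 W=0
Move 2: W@(0,1) -> caps B=0 W=0
Move 3: B@(0,0) -> caps B=0 W=0
Move 4: W@(1,3) -> caps B=0 W=0
Move 5: B@(0,3) -> caps B=0 W=0
Move 6: W@(2,3) -> caps B=0 W=0
Move 7: B@(3,2) -> caps B=0 W=0
Move 8: W@(3,1) -> caps B=0 W=0
Move 9: B@(2,0) -> caps B=0 W=0
Move 10: W@(2,2) -> caps B=0 W=0
Move 11: B@(1,0) -> caps B=0 W=0
Move 12: W@(3,3) -> caps B=0 W=1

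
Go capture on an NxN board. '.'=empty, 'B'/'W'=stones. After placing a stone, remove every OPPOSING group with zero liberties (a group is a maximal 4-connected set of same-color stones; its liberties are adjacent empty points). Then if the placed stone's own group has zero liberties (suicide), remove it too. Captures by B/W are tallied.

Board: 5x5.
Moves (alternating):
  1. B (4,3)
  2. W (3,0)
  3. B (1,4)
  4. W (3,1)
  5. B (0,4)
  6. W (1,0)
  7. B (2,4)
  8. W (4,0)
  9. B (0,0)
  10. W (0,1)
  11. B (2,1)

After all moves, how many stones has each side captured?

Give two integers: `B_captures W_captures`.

Answer: 0 1

Derivation:
Move 1: B@(4,3) -> caps B=0 W=0
Move 2: W@(3,0) -> caps B=0 W=0
Move 3: B@(1,4) -> caps B=0 W=0
Move 4: W@(3,1) -> caps B=0 W=0
Move 5: B@(0,4) -> caps B=0 W=0
Move 6: W@(1,0) -> caps B=0 W=0
Move 7: B@(2,4) -> caps B=0 W=0
Move 8: W@(4,0) -> caps B=0 W=0
Move 9: B@(0,0) -> caps B=0 W=0
Move 10: W@(0,1) -> caps B=0 W=1
Move 11: B@(2,1) -> caps B=0 W=1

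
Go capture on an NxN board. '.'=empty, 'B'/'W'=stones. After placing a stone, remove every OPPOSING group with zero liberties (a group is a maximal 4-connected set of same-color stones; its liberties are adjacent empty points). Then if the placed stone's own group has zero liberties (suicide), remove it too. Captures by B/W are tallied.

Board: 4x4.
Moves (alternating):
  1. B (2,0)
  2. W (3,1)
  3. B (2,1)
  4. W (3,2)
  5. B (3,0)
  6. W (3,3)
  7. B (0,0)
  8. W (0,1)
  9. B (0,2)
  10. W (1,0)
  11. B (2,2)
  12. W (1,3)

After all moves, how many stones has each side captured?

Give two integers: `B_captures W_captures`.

Move 1: B@(2,0) -> caps B=0 W=0
Move 2: W@(3,1) -> caps B=0 W=0
Move 3: B@(2,1) -> caps B=0 W=0
Move 4: W@(3,2) -> caps B=0 W=0
Move 5: B@(3,0) -> caps B=0 W=0
Move 6: W@(3,3) -> caps B=0 W=0
Move 7: B@(0,0) -> caps B=0 W=0
Move 8: W@(0,1) -> caps B=0 W=0
Move 9: B@(0,2) -> caps B=0 W=0
Move 10: W@(1,0) -> caps B=0 W=1
Move 11: B@(2,2) -> caps B=0 W=1
Move 12: W@(1,3) -> caps B=0 W=1

Answer: 0 1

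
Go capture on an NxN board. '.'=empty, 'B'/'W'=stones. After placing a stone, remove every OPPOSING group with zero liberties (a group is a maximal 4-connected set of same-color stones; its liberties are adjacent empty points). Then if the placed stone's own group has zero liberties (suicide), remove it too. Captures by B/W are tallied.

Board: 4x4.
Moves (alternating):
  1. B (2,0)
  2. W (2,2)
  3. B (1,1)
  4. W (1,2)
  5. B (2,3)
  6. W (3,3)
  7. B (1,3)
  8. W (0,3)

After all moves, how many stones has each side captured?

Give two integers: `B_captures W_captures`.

Move 1: B@(2,0) -> caps B=0 W=0
Move 2: W@(2,2) -> caps B=0 W=0
Move 3: B@(1,1) -> caps B=0 W=0
Move 4: W@(1,2) -> caps B=0 W=0
Move 5: B@(2,3) -> caps B=0 W=0
Move 6: W@(3,3) -> caps B=0 W=0
Move 7: B@(1,3) -> caps B=0 W=0
Move 8: W@(0,3) -> caps B=0 W=2

Answer: 0 2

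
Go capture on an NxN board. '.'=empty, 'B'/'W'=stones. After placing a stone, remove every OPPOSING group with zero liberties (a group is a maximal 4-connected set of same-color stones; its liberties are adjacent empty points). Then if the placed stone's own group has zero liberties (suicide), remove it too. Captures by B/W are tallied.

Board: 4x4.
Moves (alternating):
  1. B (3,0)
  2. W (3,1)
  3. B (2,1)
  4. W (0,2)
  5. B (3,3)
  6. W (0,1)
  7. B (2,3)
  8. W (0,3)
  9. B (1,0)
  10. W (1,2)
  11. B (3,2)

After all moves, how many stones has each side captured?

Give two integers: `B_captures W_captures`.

Answer: 1 0

Derivation:
Move 1: B@(3,0) -> caps B=0 W=0
Move 2: W@(3,1) -> caps B=0 W=0
Move 3: B@(2,1) -> caps B=0 W=0
Move 4: W@(0,2) -> caps B=0 W=0
Move 5: B@(3,3) -> caps B=0 W=0
Move 6: W@(0,1) -> caps B=0 W=0
Move 7: B@(2,3) -> caps B=0 W=0
Move 8: W@(0,3) -> caps B=0 W=0
Move 9: B@(1,0) -> caps B=0 W=0
Move 10: W@(1,2) -> caps B=0 W=0
Move 11: B@(3,2) -> caps B=1 W=0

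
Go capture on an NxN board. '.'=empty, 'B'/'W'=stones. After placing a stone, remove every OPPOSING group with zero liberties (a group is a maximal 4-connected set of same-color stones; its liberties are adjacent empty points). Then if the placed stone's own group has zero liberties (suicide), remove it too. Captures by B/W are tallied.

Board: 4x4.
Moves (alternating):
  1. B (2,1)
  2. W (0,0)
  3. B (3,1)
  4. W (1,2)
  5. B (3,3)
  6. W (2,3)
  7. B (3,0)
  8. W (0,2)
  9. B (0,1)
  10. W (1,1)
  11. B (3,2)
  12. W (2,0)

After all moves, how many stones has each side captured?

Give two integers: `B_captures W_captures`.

Answer: 0 1

Derivation:
Move 1: B@(2,1) -> caps B=0 W=0
Move 2: W@(0,0) -> caps B=0 W=0
Move 3: B@(3,1) -> caps B=0 W=0
Move 4: W@(1,2) -> caps B=0 W=0
Move 5: B@(3,3) -> caps B=0 W=0
Move 6: W@(2,3) -> caps B=0 W=0
Move 7: B@(3,0) -> caps B=0 W=0
Move 8: W@(0,2) -> caps B=0 W=0
Move 9: B@(0,1) -> caps B=0 W=0
Move 10: W@(1,1) -> caps B=0 W=1
Move 11: B@(3,2) -> caps B=0 W=1
Move 12: W@(2,0) -> caps B=0 W=1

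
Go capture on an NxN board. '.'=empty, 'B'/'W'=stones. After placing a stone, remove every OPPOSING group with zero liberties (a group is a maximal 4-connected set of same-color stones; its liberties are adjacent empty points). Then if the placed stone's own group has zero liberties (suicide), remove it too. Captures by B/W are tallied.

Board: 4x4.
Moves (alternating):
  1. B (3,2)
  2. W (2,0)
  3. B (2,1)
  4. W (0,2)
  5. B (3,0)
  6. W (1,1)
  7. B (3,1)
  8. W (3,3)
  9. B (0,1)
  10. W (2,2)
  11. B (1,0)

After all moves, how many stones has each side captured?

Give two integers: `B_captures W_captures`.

Move 1: B@(3,2) -> caps B=0 W=0
Move 2: W@(2,0) -> caps B=0 W=0
Move 3: B@(2,1) -> caps B=0 W=0
Move 4: W@(0,2) -> caps B=0 W=0
Move 5: B@(3,0) -> caps B=0 W=0
Move 6: W@(1,1) -> caps B=0 W=0
Move 7: B@(3,1) -> caps B=0 W=0
Move 8: W@(3,3) -> caps B=0 W=0
Move 9: B@(0,1) -> caps B=0 W=0
Move 10: W@(2,2) -> caps B=0 W=4
Move 11: B@(1,0) -> caps B=0 W=4

Answer: 0 4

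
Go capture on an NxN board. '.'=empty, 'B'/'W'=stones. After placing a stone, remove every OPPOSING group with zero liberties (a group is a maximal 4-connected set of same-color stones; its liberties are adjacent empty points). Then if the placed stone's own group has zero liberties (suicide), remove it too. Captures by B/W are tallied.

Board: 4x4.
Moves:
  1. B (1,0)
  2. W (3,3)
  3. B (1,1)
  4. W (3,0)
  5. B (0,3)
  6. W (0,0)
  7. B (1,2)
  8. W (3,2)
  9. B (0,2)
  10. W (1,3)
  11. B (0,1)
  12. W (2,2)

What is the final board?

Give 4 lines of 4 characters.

Answer: .BBB
BBBW
..W.
W.WW

Derivation:
Move 1: B@(1,0) -> caps B=0 W=0
Move 2: W@(3,3) -> caps B=0 W=0
Move 3: B@(1,1) -> caps B=0 W=0
Move 4: W@(3,0) -> caps B=0 W=0
Move 5: B@(0,3) -> caps B=0 W=0
Move 6: W@(0,0) -> caps B=0 W=0
Move 7: B@(1,2) -> caps B=0 W=0
Move 8: W@(3,2) -> caps B=0 W=0
Move 9: B@(0,2) -> caps B=0 W=0
Move 10: W@(1,3) -> caps B=0 W=0
Move 11: B@(0,1) -> caps B=1 W=0
Move 12: W@(2,2) -> caps B=1 W=0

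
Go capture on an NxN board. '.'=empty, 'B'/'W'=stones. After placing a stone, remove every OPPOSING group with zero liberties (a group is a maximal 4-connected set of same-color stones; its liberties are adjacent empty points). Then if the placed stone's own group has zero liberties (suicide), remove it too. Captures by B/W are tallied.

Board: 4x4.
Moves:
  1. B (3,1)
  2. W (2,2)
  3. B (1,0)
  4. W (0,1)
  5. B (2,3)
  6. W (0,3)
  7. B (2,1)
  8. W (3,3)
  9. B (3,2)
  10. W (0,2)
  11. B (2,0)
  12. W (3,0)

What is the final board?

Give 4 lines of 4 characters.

Answer: .WWW
B...
BBWB
.BB.

Derivation:
Move 1: B@(3,1) -> caps B=0 W=0
Move 2: W@(2,2) -> caps B=0 W=0
Move 3: B@(1,0) -> caps B=0 W=0
Move 4: W@(0,1) -> caps B=0 W=0
Move 5: B@(2,3) -> caps B=0 W=0
Move 6: W@(0,3) -> caps B=0 W=0
Move 7: B@(2,1) -> caps B=0 W=0
Move 8: W@(3,3) -> caps B=0 W=0
Move 9: B@(3,2) -> caps B=1 W=0
Move 10: W@(0,2) -> caps B=1 W=0
Move 11: B@(2,0) -> caps B=1 W=0
Move 12: W@(3,0) -> caps B=1 W=0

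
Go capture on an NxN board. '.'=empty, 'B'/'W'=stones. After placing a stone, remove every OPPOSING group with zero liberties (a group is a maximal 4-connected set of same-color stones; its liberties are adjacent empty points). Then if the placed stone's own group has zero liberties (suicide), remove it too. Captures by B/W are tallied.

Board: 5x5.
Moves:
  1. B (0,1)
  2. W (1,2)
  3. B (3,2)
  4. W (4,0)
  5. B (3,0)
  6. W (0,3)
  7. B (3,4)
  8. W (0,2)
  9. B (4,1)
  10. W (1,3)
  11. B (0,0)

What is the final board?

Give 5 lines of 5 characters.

Answer: BBWW.
..WW.
.....
B.B.B
.B...

Derivation:
Move 1: B@(0,1) -> caps B=0 W=0
Move 2: W@(1,2) -> caps B=0 W=0
Move 3: B@(3,2) -> caps B=0 W=0
Move 4: W@(4,0) -> caps B=0 W=0
Move 5: B@(3,0) -> caps B=0 W=0
Move 6: W@(0,3) -> caps B=0 W=0
Move 7: B@(3,4) -> caps B=0 W=0
Move 8: W@(0,2) -> caps B=0 W=0
Move 9: B@(4,1) -> caps B=1 W=0
Move 10: W@(1,3) -> caps B=1 W=0
Move 11: B@(0,0) -> caps B=1 W=0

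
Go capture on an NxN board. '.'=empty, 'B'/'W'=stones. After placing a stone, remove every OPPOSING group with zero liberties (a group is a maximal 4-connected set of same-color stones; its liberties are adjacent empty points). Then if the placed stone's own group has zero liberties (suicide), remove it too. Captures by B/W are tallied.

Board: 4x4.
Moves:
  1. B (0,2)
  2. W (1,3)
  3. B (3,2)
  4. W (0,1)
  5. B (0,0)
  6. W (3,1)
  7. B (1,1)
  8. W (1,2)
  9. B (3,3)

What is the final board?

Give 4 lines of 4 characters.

Answer: B.B.
.BWW
....
.WBB

Derivation:
Move 1: B@(0,2) -> caps B=0 W=0
Move 2: W@(1,3) -> caps B=0 W=0
Move 3: B@(3,2) -> caps B=0 W=0
Move 4: W@(0,1) -> caps B=0 W=0
Move 5: B@(0,0) -> caps B=0 W=0
Move 6: W@(3,1) -> caps B=0 W=0
Move 7: B@(1,1) -> caps B=1 W=0
Move 8: W@(1,2) -> caps B=1 W=0
Move 9: B@(3,3) -> caps B=1 W=0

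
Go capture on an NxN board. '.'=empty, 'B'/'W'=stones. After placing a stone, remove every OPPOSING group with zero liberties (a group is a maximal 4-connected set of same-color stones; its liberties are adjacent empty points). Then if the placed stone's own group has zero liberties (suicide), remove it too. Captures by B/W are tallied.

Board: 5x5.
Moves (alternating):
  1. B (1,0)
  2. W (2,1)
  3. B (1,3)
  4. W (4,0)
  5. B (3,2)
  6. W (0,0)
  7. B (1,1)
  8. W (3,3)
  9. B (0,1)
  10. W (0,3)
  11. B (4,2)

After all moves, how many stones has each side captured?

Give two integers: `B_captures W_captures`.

Answer: 1 0

Derivation:
Move 1: B@(1,0) -> caps B=0 W=0
Move 2: W@(2,1) -> caps B=0 W=0
Move 3: B@(1,3) -> caps B=0 W=0
Move 4: W@(4,0) -> caps B=0 W=0
Move 5: B@(3,2) -> caps B=0 W=0
Move 6: W@(0,0) -> caps B=0 W=0
Move 7: B@(1,1) -> caps B=0 W=0
Move 8: W@(3,3) -> caps B=0 W=0
Move 9: B@(0,1) -> caps B=1 W=0
Move 10: W@(0,3) -> caps B=1 W=0
Move 11: B@(4,2) -> caps B=1 W=0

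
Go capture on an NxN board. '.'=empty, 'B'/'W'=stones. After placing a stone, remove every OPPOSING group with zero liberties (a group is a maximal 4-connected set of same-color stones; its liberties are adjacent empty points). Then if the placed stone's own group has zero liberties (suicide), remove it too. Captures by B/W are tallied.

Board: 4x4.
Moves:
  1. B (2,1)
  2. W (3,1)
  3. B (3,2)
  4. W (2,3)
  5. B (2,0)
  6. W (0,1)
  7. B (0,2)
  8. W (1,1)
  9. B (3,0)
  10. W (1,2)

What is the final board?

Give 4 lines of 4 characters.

Move 1: B@(2,1) -> caps B=0 W=0
Move 2: W@(3,1) -> caps B=0 W=0
Move 3: B@(3,2) -> caps B=0 W=0
Move 4: W@(2,3) -> caps B=0 W=0
Move 5: B@(2,0) -> caps B=0 W=0
Move 6: W@(0,1) -> caps B=0 W=0
Move 7: B@(0,2) -> caps B=0 W=0
Move 8: W@(1,1) -> caps B=0 W=0
Move 9: B@(3,0) -> caps B=1 W=0
Move 10: W@(1,2) -> caps B=1 W=0

Answer: .WB.
.WW.
BB.W
B.B.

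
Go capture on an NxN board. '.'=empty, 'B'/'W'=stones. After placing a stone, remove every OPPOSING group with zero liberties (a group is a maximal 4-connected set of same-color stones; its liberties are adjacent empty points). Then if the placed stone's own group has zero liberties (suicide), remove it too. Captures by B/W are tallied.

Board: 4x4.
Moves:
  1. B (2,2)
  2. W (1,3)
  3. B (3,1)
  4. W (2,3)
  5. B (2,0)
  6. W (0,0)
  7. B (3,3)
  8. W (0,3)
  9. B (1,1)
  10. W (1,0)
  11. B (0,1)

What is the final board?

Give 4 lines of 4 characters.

Move 1: B@(2,2) -> caps B=0 W=0
Move 2: W@(1,3) -> caps B=0 W=0
Move 3: B@(3,1) -> caps B=0 W=0
Move 4: W@(2,3) -> caps B=0 W=0
Move 5: B@(2,0) -> caps B=0 W=0
Move 6: W@(0,0) -> caps B=0 W=0
Move 7: B@(3,3) -> caps B=0 W=0
Move 8: W@(0,3) -> caps B=0 W=0
Move 9: B@(1,1) -> caps B=0 W=0
Move 10: W@(1,0) -> caps B=0 W=0
Move 11: B@(0,1) -> caps B=2 W=0

Answer: .B.W
.B.W
B.BW
.B.B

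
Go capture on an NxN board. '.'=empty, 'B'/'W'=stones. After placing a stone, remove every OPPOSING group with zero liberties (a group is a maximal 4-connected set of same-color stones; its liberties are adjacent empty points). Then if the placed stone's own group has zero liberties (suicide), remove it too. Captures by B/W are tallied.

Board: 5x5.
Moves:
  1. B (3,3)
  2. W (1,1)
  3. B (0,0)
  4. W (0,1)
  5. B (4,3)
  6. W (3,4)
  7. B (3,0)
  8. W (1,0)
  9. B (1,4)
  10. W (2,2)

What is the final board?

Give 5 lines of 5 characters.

Answer: .W...
WW..B
..W..
B..BW
...B.

Derivation:
Move 1: B@(3,3) -> caps B=0 W=0
Move 2: W@(1,1) -> caps B=0 W=0
Move 3: B@(0,0) -> caps B=0 W=0
Move 4: W@(0,1) -> caps B=0 W=0
Move 5: B@(4,3) -> caps B=0 W=0
Move 6: W@(3,4) -> caps B=0 W=0
Move 7: B@(3,0) -> caps B=0 W=0
Move 8: W@(1,0) -> caps B=0 W=1
Move 9: B@(1,4) -> caps B=0 W=1
Move 10: W@(2,2) -> caps B=0 W=1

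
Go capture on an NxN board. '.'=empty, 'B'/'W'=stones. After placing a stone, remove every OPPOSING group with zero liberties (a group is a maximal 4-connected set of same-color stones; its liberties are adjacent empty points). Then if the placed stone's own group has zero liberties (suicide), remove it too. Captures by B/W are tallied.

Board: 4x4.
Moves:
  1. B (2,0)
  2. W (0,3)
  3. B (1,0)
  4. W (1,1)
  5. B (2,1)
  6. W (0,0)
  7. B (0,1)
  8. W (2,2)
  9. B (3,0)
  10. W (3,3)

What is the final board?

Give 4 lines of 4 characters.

Answer: .B.W
BW..
BBW.
B..W

Derivation:
Move 1: B@(2,0) -> caps B=0 W=0
Move 2: W@(0,3) -> caps B=0 W=0
Move 3: B@(1,0) -> caps B=0 W=0
Move 4: W@(1,1) -> caps B=0 W=0
Move 5: B@(2,1) -> caps B=0 W=0
Move 6: W@(0,0) -> caps B=0 W=0
Move 7: B@(0,1) -> caps B=1 W=0
Move 8: W@(2,2) -> caps B=1 W=0
Move 9: B@(3,0) -> caps B=1 W=0
Move 10: W@(3,3) -> caps B=1 W=0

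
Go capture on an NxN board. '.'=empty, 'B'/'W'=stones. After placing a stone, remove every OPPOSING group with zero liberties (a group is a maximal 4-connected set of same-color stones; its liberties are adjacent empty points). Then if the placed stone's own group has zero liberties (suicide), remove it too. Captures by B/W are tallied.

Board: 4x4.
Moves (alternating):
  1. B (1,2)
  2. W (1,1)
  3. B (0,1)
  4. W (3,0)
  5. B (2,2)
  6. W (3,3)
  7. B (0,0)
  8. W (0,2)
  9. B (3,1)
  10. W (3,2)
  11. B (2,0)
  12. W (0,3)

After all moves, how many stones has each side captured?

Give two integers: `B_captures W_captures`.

Answer: 1 0

Derivation:
Move 1: B@(1,2) -> caps B=0 W=0
Move 2: W@(1,1) -> caps B=0 W=0
Move 3: B@(0,1) -> caps B=0 W=0
Move 4: W@(3,0) -> caps B=0 W=0
Move 5: B@(2,2) -> caps B=0 W=0
Move 6: W@(3,3) -> caps B=0 W=0
Move 7: B@(0,0) -> caps B=0 W=0
Move 8: W@(0,2) -> caps B=0 W=0
Move 9: B@(3,1) -> caps B=0 W=0
Move 10: W@(3,2) -> caps B=0 W=0
Move 11: B@(2,0) -> caps B=1 W=0
Move 12: W@(0,3) -> caps B=1 W=0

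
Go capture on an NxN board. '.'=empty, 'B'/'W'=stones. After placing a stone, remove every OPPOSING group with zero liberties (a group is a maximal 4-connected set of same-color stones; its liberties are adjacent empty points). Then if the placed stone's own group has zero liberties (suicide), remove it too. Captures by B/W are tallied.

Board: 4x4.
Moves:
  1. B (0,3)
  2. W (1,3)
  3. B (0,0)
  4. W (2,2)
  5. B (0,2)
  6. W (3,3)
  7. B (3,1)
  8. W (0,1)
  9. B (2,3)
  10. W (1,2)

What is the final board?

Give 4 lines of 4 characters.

Answer: BW..
..WW
..W.
.B.W

Derivation:
Move 1: B@(0,3) -> caps B=0 W=0
Move 2: W@(1,3) -> caps B=0 W=0
Move 3: B@(0,0) -> caps B=0 W=0
Move 4: W@(2,2) -> caps B=0 W=0
Move 5: B@(0,2) -> caps B=0 W=0
Move 6: W@(3,3) -> caps B=0 W=0
Move 7: B@(3,1) -> caps B=0 W=0
Move 8: W@(0,1) -> caps B=0 W=0
Move 9: B@(2,3) -> caps B=0 W=0
Move 10: W@(1,2) -> caps B=0 W=2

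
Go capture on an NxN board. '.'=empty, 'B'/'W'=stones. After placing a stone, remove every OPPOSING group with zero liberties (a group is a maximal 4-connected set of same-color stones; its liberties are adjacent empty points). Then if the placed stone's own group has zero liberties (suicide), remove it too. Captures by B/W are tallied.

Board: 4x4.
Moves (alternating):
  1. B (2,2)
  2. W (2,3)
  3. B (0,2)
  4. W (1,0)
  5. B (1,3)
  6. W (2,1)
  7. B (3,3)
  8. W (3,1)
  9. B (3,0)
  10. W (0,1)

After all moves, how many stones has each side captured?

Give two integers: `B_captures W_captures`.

Answer: 1 0

Derivation:
Move 1: B@(2,2) -> caps B=0 W=0
Move 2: W@(2,3) -> caps B=0 W=0
Move 3: B@(0,2) -> caps B=0 W=0
Move 4: W@(1,0) -> caps B=0 W=0
Move 5: B@(1,3) -> caps B=0 W=0
Move 6: W@(2,1) -> caps B=0 W=0
Move 7: B@(3,3) -> caps B=1 W=0
Move 8: W@(3,1) -> caps B=1 W=0
Move 9: B@(3,0) -> caps B=1 W=0
Move 10: W@(0,1) -> caps B=1 W=0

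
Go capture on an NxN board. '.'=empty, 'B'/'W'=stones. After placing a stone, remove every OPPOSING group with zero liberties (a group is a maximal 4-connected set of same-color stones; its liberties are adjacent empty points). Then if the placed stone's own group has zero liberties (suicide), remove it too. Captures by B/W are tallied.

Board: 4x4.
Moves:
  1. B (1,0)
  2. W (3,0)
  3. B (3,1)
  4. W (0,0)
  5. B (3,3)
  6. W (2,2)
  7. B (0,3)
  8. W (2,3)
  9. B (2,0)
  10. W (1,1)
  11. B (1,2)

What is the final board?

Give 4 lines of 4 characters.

Answer: W..B
BWB.
B.WW
.B.B

Derivation:
Move 1: B@(1,0) -> caps B=0 W=0
Move 2: W@(3,0) -> caps B=0 W=0
Move 3: B@(3,1) -> caps B=0 W=0
Move 4: W@(0,0) -> caps B=0 W=0
Move 5: B@(3,3) -> caps B=0 W=0
Move 6: W@(2,2) -> caps B=0 W=0
Move 7: B@(0,3) -> caps B=0 W=0
Move 8: W@(2,3) -> caps B=0 W=0
Move 9: B@(2,0) -> caps B=1 W=0
Move 10: W@(1,1) -> caps B=1 W=0
Move 11: B@(1,2) -> caps B=1 W=0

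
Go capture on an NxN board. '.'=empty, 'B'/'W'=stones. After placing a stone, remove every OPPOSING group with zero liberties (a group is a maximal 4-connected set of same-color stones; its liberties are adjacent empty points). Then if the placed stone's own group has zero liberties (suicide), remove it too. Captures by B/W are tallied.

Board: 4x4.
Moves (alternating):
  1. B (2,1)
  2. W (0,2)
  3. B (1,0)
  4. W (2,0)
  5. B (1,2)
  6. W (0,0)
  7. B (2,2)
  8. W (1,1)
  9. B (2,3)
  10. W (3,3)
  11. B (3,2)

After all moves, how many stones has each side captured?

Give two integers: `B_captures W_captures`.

Move 1: B@(2,1) -> caps B=0 W=0
Move 2: W@(0,2) -> caps B=0 W=0
Move 3: B@(1,0) -> caps B=0 W=0
Move 4: W@(2,0) -> caps B=0 W=0
Move 5: B@(1,2) -> caps B=0 W=0
Move 6: W@(0,0) -> caps B=0 W=0
Move 7: B@(2,2) -> caps B=0 W=0
Move 8: W@(1,1) -> caps B=0 W=1
Move 9: B@(2,3) -> caps B=0 W=1
Move 10: W@(3,3) -> caps B=0 W=1
Move 11: B@(3,2) -> caps B=1 W=1

Answer: 1 1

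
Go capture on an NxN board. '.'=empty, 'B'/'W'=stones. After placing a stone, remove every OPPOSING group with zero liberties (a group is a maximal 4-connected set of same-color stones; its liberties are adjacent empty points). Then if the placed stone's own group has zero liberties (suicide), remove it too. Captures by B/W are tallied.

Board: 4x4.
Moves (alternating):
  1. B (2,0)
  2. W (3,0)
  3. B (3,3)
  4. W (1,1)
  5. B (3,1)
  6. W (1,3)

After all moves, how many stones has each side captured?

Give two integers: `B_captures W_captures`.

Move 1: B@(2,0) -> caps B=0 W=0
Move 2: W@(3,0) -> caps B=0 W=0
Move 3: B@(3,3) -> caps B=0 W=0
Move 4: W@(1,1) -> caps B=0 W=0
Move 5: B@(3,1) -> caps B=1 W=0
Move 6: W@(1,3) -> caps B=1 W=0

Answer: 1 0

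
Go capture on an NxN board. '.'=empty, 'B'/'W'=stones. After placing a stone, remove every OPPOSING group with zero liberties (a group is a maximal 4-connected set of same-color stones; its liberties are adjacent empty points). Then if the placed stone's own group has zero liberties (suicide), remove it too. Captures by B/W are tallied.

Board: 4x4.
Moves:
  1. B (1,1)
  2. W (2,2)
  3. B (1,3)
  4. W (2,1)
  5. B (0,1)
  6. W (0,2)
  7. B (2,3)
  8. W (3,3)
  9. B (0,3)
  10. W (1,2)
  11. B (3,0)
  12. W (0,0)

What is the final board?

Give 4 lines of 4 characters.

Answer: WBW.
.BW.
.WW.
B..W

Derivation:
Move 1: B@(1,1) -> caps B=0 W=0
Move 2: W@(2,2) -> caps B=0 W=0
Move 3: B@(1,3) -> caps B=0 W=0
Move 4: W@(2,1) -> caps B=0 W=0
Move 5: B@(0,1) -> caps B=0 W=0
Move 6: W@(0,2) -> caps B=0 W=0
Move 7: B@(2,3) -> caps B=0 W=0
Move 8: W@(3,3) -> caps B=0 W=0
Move 9: B@(0,3) -> caps B=0 W=0
Move 10: W@(1,2) -> caps B=0 W=3
Move 11: B@(3,0) -> caps B=0 W=3
Move 12: W@(0,0) -> caps B=0 W=3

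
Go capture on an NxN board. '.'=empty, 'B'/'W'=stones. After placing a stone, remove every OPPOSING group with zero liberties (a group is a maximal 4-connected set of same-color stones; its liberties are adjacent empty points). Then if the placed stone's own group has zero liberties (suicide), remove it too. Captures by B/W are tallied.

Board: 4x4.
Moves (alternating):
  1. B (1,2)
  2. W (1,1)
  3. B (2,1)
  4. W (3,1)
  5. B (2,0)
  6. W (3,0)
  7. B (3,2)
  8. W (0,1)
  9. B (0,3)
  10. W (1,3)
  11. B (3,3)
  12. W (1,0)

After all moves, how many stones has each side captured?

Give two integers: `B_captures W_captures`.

Move 1: B@(1,2) -> caps B=0 W=0
Move 2: W@(1,1) -> caps B=0 W=0
Move 3: B@(2,1) -> caps B=0 W=0
Move 4: W@(3,1) -> caps B=0 W=0
Move 5: B@(2,0) -> caps B=0 W=0
Move 6: W@(3,0) -> caps B=0 W=0
Move 7: B@(3,2) -> caps B=2 W=0
Move 8: W@(0,1) -> caps B=2 W=0
Move 9: B@(0,3) -> caps B=2 W=0
Move 10: W@(1,3) -> caps B=2 W=0
Move 11: B@(3,3) -> caps B=2 W=0
Move 12: W@(1,0) -> caps B=2 W=0

Answer: 2 0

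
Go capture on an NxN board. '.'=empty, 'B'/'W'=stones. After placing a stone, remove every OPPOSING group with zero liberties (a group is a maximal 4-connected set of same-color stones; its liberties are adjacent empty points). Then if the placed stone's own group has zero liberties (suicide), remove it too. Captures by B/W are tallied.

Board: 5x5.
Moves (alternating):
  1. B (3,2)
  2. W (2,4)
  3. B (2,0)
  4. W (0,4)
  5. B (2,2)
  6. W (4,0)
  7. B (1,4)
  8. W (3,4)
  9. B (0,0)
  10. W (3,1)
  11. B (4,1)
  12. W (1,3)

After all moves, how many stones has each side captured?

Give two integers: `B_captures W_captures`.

Move 1: B@(3,2) -> caps B=0 W=0
Move 2: W@(2,4) -> caps B=0 W=0
Move 3: B@(2,0) -> caps B=0 W=0
Move 4: W@(0,4) -> caps B=0 W=0
Move 5: B@(2,2) -> caps B=0 W=0
Move 6: W@(4,0) -> caps B=0 W=0
Move 7: B@(1,4) -> caps B=0 W=0
Move 8: W@(3,4) -> caps B=0 W=0
Move 9: B@(0,0) -> caps B=0 W=0
Move 10: W@(3,1) -> caps B=0 W=0
Move 11: B@(4,1) -> caps B=0 W=0
Move 12: W@(1,3) -> caps B=0 W=1

Answer: 0 1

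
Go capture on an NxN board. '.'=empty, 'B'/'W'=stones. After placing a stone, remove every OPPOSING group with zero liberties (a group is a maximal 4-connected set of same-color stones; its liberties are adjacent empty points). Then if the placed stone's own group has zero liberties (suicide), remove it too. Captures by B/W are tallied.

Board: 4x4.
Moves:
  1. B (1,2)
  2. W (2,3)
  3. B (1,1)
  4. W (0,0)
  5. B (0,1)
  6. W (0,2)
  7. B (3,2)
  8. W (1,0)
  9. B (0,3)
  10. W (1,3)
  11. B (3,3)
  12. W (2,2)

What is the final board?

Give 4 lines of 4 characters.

Answer: WB.B
WBBW
..WW
..BB

Derivation:
Move 1: B@(1,2) -> caps B=0 W=0
Move 2: W@(2,3) -> caps B=0 W=0
Move 3: B@(1,1) -> caps B=0 W=0
Move 4: W@(0,0) -> caps B=0 W=0
Move 5: B@(0,1) -> caps B=0 W=0
Move 6: W@(0,2) -> caps B=0 W=0
Move 7: B@(3,2) -> caps B=0 W=0
Move 8: W@(1,0) -> caps B=0 W=0
Move 9: B@(0,3) -> caps B=1 W=0
Move 10: W@(1,3) -> caps B=1 W=0
Move 11: B@(3,3) -> caps B=1 W=0
Move 12: W@(2,2) -> caps B=1 W=0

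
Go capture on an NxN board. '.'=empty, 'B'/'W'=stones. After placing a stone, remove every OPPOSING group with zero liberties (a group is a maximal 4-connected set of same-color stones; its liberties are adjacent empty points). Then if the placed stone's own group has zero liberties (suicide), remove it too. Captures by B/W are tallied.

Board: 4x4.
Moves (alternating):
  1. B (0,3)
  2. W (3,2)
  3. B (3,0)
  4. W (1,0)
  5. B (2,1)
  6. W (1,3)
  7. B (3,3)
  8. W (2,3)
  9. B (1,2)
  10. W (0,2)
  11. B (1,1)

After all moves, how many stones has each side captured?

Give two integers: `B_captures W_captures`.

Move 1: B@(0,3) -> caps B=0 W=0
Move 2: W@(3,2) -> caps B=0 W=0
Move 3: B@(3,0) -> caps B=0 W=0
Move 4: W@(1,0) -> caps B=0 W=0
Move 5: B@(2,1) -> caps B=0 W=0
Move 6: W@(1,3) -> caps B=0 W=0
Move 7: B@(3,3) -> caps B=0 W=0
Move 8: W@(2,3) -> caps B=0 W=1
Move 9: B@(1,2) -> caps B=0 W=1
Move 10: W@(0,2) -> caps B=0 W=2
Move 11: B@(1,1) -> caps B=0 W=2

Answer: 0 2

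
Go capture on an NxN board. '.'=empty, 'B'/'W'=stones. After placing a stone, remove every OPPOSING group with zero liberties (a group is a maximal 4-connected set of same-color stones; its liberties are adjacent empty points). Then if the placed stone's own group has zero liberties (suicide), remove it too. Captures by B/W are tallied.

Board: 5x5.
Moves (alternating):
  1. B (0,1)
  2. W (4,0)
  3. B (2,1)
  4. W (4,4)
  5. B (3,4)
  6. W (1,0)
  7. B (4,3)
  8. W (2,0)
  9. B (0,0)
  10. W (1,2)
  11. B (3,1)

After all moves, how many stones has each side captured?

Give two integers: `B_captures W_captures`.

Answer: 1 0

Derivation:
Move 1: B@(0,1) -> caps B=0 W=0
Move 2: W@(4,0) -> caps B=0 W=0
Move 3: B@(2,1) -> caps B=0 W=0
Move 4: W@(4,4) -> caps B=0 W=0
Move 5: B@(3,4) -> caps B=0 W=0
Move 6: W@(1,0) -> caps B=0 W=0
Move 7: B@(4,3) -> caps B=1 W=0
Move 8: W@(2,0) -> caps B=1 W=0
Move 9: B@(0,0) -> caps B=1 W=0
Move 10: W@(1,2) -> caps B=1 W=0
Move 11: B@(3,1) -> caps B=1 W=0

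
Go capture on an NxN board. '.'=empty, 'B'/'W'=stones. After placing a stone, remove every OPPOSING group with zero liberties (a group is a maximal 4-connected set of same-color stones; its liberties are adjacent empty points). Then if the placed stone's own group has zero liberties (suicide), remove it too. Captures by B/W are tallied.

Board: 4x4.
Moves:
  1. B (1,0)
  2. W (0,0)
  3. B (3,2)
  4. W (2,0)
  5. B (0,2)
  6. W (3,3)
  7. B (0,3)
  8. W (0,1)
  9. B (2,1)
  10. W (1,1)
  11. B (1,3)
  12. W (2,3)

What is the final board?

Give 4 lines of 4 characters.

Move 1: B@(1,0) -> caps B=0 W=0
Move 2: W@(0,0) -> caps B=0 W=0
Move 3: B@(3,2) -> caps B=0 W=0
Move 4: W@(2,0) -> caps B=0 W=0
Move 5: B@(0,2) -> caps B=0 W=0
Move 6: W@(3,3) -> caps B=0 W=0
Move 7: B@(0,3) -> caps B=0 W=0
Move 8: W@(0,1) -> caps B=0 W=0
Move 9: B@(2,1) -> caps B=0 W=0
Move 10: W@(1,1) -> caps B=0 W=1
Move 11: B@(1,3) -> caps B=0 W=1
Move 12: W@(2,3) -> caps B=0 W=1

Answer: WWBB
.W.B
WB.W
..BW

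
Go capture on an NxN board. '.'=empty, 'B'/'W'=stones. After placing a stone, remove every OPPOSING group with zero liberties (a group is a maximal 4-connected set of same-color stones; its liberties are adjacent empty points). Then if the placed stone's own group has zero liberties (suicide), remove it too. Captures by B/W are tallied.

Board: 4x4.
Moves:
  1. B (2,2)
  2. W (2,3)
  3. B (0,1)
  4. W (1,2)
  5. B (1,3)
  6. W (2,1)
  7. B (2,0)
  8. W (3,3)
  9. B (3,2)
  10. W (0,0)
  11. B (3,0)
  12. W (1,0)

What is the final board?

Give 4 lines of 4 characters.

Answer: WB..
W.WB
BWB.
B.B.

Derivation:
Move 1: B@(2,2) -> caps B=0 W=0
Move 2: W@(2,3) -> caps B=0 W=0
Move 3: B@(0,1) -> caps B=0 W=0
Move 4: W@(1,2) -> caps B=0 W=0
Move 5: B@(1,3) -> caps B=0 W=0
Move 6: W@(2,1) -> caps B=0 W=0
Move 7: B@(2,0) -> caps B=0 W=0
Move 8: W@(3,3) -> caps B=0 W=0
Move 9: B@(3,2) -> caps B=2 W=0
Move 10: W@(0,0) -> caps B=2 W=0
Move 11: B@(3,0) -> caps B=2 W=0
Move 12: W@(1,0) -> caps B=2 W=0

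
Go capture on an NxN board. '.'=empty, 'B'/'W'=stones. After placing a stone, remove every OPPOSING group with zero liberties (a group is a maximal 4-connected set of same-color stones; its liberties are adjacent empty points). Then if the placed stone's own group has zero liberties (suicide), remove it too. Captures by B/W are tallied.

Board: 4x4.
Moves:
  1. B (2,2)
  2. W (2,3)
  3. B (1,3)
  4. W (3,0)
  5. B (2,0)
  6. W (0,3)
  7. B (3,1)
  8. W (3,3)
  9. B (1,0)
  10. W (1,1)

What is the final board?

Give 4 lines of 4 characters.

Move 1: B@(2,2) -> caps B=0 W=0
Move 2: W@(2,3) -> caps B=0 W=0
Move 3: B@(1,3) -> caps B=0 W=0
Move 4: W@(3,0) -> caps B=0 W=0
Move 5: B@(2,0) -> caps B=0 W=0
Move 6: W@(0,3) -> caps B=0 W=0
Move 7: B@(3,1) -> caps B=1 W=0
Move 8: W@(3,3) -> caps B=1 W=0
Move 9: B@(1,0) -> caps B=1 W=0
Move 10: W@(1,1) -> caps B=1 W=0

Answer: ...W
BW.B
B.BW
.B.W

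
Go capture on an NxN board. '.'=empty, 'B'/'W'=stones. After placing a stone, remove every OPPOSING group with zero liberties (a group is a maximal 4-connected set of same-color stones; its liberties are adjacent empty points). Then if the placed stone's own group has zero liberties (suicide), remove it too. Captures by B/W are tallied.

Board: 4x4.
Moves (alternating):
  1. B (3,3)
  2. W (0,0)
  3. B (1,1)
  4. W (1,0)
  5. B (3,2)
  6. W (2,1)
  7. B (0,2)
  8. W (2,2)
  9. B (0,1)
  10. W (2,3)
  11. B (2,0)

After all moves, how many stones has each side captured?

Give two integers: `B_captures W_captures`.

Move 1: B@(3,3) -> caps B=0 W=0
Move 2: W@(0,0) -> caps B=0 W=0
Move 3: B@(1,1) -> caps B=0 W=0
Move 4: W@(1,0) -> caps B=0 W=0
Move 5: B@(3,2) -> caps B=0 W=0
Move 6: W@(2,1) -> caps B=0 W=0
Move 7: B@(0,2) -> caps B=0 W=0
Move 8: W@(2,2) -> caps B=0 W=0
Move 9: B@(0,1) -> caps B=0 W=0
Move 10: W@(2,3) -> caps B=0 W=0
Move 11: B@(2,0) -> caps B=2 W=0

Answer: 2 0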